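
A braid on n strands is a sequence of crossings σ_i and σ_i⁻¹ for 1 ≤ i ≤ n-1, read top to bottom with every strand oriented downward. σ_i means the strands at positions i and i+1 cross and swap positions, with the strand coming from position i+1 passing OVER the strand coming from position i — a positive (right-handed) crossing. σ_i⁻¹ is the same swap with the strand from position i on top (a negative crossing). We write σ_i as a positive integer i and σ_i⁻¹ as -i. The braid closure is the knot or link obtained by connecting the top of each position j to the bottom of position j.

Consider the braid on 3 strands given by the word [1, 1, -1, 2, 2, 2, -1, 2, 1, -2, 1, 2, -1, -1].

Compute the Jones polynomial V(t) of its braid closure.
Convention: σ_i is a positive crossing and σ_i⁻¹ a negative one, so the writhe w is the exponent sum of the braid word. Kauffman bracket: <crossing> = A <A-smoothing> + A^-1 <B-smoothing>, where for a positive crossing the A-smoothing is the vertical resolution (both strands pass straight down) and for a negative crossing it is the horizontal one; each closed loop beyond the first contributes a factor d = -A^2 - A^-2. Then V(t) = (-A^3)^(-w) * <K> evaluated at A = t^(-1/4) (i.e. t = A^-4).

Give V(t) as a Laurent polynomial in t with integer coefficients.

The presented braid s1 s1 s1^-1 s2 s2 s2 s1^-1 s2 s1 s2^-1 s1 s2 s1^-1 s1^-1 on 3 strands reduces by inverse Markov moves (closure unchanged at each step):
  Deconjugate: the word is γ·β·γ⁻¹ with γ = s1 (prefix) and γ⁻¹ = s1^-1 (suffix); strip both.
  Deconjugate: the word is γ·β·γ⁻¹ with γ = s1 (prefix) and γ⁻¹ = s1^-1 (suffix); strip both.
Reduced to β = s1^-1 s2 s2 s2 s1^-1 s2 s1 s2^-1 s1 s2 on 3 strands, 10 crossings.
Compute on β:
Braid: s1^-1 s2 s2 s2 s1^-1 s2 s1 s2^-1 s1 s2 on 3 strands, 10 crossings.
Writhe w = (#positive) - (#negative) = 7 - 3 = 4.
Computing the Kauffman bracket via state sum. There are 2^10 = 1024 states.
Smooth each crossing (0=||, 1=⌣⌢); contribution A^(Σ sign_k(1-2s_k)) * d^(L-1).
Tabulate the states by total A-exponent and number of loops L (A-exp: L × count):
  A^10: L=2 ×1
  A^8: L=1 ×5, L=3 ×5
  A^6: L=2 ×39, L=4 ×6
  A^4: L=1 ×34, L=3 ×85, L=5 ×1
  A^2: L=2 ×138, L=4 ×72
  A^0: L=1 ×48, L=3 ×167, L=5 ×37
  A^-2: L=2 ×91, L=4 ×109, L=6 ×10
  A^-4: L=3 ×82, L=5 ×37, L=7 ×1
  A^-6: L=4 ×40, L=6 ×5
  A^-8: L=5 ×10
  A^-10: L=6 ×1
Each group contributes A^e * Σ count * d^(L-1):
Powers of d = -A^2 - A^-2: d^2 = A^4 + 2 + A^-4; d^3 = -A^6 - 3*A^2 - 3*A^-2 - A^-6; d^4 = A^8 + 4*A^4 + 6 + 4*A^-4 + A^-8; d^5 = -A^10 - 5*A^6 - 10*A^2 - 10*A^-2 - 5*A^-6 - A^-10; d^6 = A^12 + 6*A^8 + 15*A^4 + 20 + 15*A^-4 + 6*A^-8 + A^-12.
  A^10 * (d) = -A^12 - A^8
  A^8 * (5 + 5*d^2) = 5*A^12 + 15*A^8 + 5*A^4
  A^6 * (39*d + 6*d^3) = -6*A^12 - 57*A^8 - 57*A^4 - 6
  A^4 * (34 + 85*d^2 + d^4) = A^12 + 89*A^8 + 210*A^4 + 89 + A^-4
  A^2 * (138*d + 72*d^3) = -72*A^8 - 354*A^4 - 354 - 72*A^-4
  A^0 * (48 + 167*d^2 + 37*d^4) = 37*A^8 + 315*A^4 + 604 + 315*A^-4 + 37*A^-8
  A^-2 * (91*d + 109*d^3 + 10*d^5) = -10*A^8 - 159*A^4 - 518 - 518*A^-4 - 159*A^-8 - 10*A^-12
  A^-4 * (82*d^2 + 37*d^4 + d^6) = A^8 + 43*A^4 + 245 + 406*A^-4 + 245*A^-8 + 43*A^-12 + A^-16
  A^-6 * (40*d^3 + 5*d^5) = -5*A^4 - 65 - 170*A^-4 - 170*A^-8 - 65*A^-12 - 5*A^-16
  A^-8 * (10*d^4) = 10 + 40*A^-4 + 60*A^-8 + 40*A^-12 + 10*A^-16
  A^-10 * (d^5) = -1 - 5*A^-4 - 10*A^-8 - 10*A^-12 - 5*A^-16 - A^-20
Summing the groups: <K> = -A^12 + 2*A^8 - 2*A^4 + 4 - 3*A^-4 + 3*A^-8 - 2*A^-12 + A^-16 - A^-20
Normalise by the writhe: (-A^3)^(-w) = (-A^3)^(-4) = A^-12, so f(A) = A^-12 * <K> = -1 + 2*A^-4 - 2*A^-8 + 4*A^-12 - 3*A^-16 + 3*A^-20 - 2*A^-24 + A^-28 - A^-32.
Substitute A = t^(-1/4), i.e. A^e → t^(-e/4): V(t) = -t^8 + t^7 - 2*t^6 + 3*t^5 - 3*t^4 + 4*t^3 - 2*t^2 + 2*t - 1

Answer: -t^8 + t^7 - 2*t^6 + 3*t^5 - 3*t^4 + 4*t^3 - 2*t^2 + 2*t - 1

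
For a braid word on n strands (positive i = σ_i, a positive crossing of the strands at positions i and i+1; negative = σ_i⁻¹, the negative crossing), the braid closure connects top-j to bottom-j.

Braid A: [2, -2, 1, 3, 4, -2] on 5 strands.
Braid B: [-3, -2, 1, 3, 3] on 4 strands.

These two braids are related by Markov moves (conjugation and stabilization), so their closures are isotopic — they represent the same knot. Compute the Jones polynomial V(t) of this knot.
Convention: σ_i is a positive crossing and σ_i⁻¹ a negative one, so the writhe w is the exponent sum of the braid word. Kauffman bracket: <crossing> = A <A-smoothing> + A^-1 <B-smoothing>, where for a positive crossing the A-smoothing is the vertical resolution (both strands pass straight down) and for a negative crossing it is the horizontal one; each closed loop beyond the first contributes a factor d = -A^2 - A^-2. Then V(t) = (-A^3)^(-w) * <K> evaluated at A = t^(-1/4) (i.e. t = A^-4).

Markov-equivalent braids have isotopic closures, hence identical knot invariants. Strip the Markov moves from each word to reach a common short braid β, then compute V(t) once on β.
Braid A: s2 s2^-1 s1 s3 s4 s2^-1 on 5 strands reduces by inverse Markov moves (closure unchanged at each step):
  Deconjugate: the word is γ·β·γ⁻¹ with γ = s2 (prefix) and γ⁻¹ = s2^-1 (suffix); strip both.
  Destabilize: the word has the form β·s4 where s4 occurs only as the final letter (β ∈ B_4); drop it and the last strand → 4 strands.
Reduced to β = s2^-1 s1 s3 on 4 strands, 3 crossings.
Braid B: s3^-1 s2^-1 s1 s3 s3 on 4 strands reduces by inverse Markov moves (closure unchanged at each step):
  Deconjugate: the word is γ·β·γ⁻¹ with γ = s3^-1 (prefix) and γ⁻¹ = s3 (suffix); strip both.
Reduced to β = s2^-1 s1 s3 on 4 strands, 3 crossings.
Both give the same β = s2^-1 s1 s3 on 4 strands, so one state sum suffices:
Braid: s2^-1 s1 s3 on 4 strands, 3 crossings.
Writhe w = (#positive) - (#negative) = 2 - 1 = 1.
Enumerate smoothing states for the bracket polynomial. There are 2^3 = 8 states.
For each crossing: s=0 is the vertical smoothing, s=1 horizontal. Crossing k contributes A^(sign_k * (1 - 2*s_k)); loop factor d = -A^2 - A^-2.
  state 000: A-exp=+1, loops=4, term = A^1 * d^3
  state 001: A-exp=-1, loops=3, term = A^-1 * d^2
  state 010: A-exp=-1, loops=3, term = A^-1 * d^2
  state 011: A-exp=-3, loops=2, term = A^-3 * d^1
  state 100: A-exp=+3, loops=3, term = A^3 * d^2
  state 101: A-exp=+1, loops=2, term = A^1 * d^1
  state 110: A-exp=+1, loops=2, term = A^1 * d^1
  state 111: A-exp=-1, loops=1, term = A^-1 * d^0
Collect the terms by A-exponent (count of states per loop number):
Powers of d = -A^2 - A^-2: d^2 = A^4 + 2 + A^-4; d^3 = -A^6 - 3*A^2 - 3*A^-2 - A^-6.
  A^3 * (d^2) = A^7 + 2*A^3 + A^-1
  A^1 * (2*d + d^3) = -A^7 - 5*A^3 - 5*A^-1 - A^-5
  A^-1 * (1 + 2*d^2) = 2*A^3 + 5*A^-1 + 2*A^-5
  A^-3 * (d) = -A^-1 - A^-5
Summing the groups: <K> = -A^3
Normalise by the writhe: (-A^3)^(-w) = (-A^3)^(-1) = -A^-3, so f(A) = -A^-3 * <K> = 1.
Substitute A = t^(-1/4), i.e. A^e → t^(-e/4): V(t) = 1

Answer: 1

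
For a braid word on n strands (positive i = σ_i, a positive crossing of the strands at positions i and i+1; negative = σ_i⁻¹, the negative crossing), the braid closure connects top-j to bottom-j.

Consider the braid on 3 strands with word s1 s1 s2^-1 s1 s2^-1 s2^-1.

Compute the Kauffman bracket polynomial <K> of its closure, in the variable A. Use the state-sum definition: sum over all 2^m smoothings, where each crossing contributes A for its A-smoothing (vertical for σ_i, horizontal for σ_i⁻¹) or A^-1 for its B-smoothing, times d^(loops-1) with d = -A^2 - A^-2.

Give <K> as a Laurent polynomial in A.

-A^12 + 2*A^8 - 2*A^4 + 3 - 2*A^-4 + 2*A^-8 - A^-12

Derivation:
Braid: s1 s1 s2^-1 s1 s2^-1 s2^-1 on 3 strands, 6 crossings.
Writhe w = (#positive) - (#negative) = 3 - 3 = 0.
State-sum expansion of <K>. There are 2^6 = 64 states.
Each crossing splits two ways (0=vertical, 1=horizontal). The state's weight is A^(#A-smoothings - #B-smoothings) * d^(loops - 1).
Tabulate the states by total A-exponent and number of loops L (A-exp: L × count):
  A^6: L=4 ×1
  A^4: L=3 ×6
  A^2: L=2 ×14, L=4 ×1
  A^0: L=1 ×13, L=3 ×7
  A^-2: L=2 ×14, L=4 ×1
  A^-4: L=3 ×6
  A^-6: L=4 ×1
Each group contributes A^e * Σ count * d^(L-1):
Powers of d = -A^2 - A^-2: d^2 = A^4 + 2 + A^-4; d^3 = -A^6 - 3*A^2 - 3*A^-2 - A^-6.
  A^6 * (d^3) = -A^12 - 3*A^8 - 3*A^4 - 1
  A^4 * (6*d^2) = 6*A^8 + 12*A^4 + 6
  A^2 * (14*d + d^3) = -A^8 - 17*A^4 - 17 - A^-4
  A^0 * (13 + 7*d^2) = 7*A^4 + 27 + 7*A^-4
  A^-2 * (14*d + d^3) = -A^4 - 17 - 17*A^-4 - A^-8
  A^-4 * (6*d^2) = 6 + 12*A^-4 + 6*A^-8
  A^-6 * (d^3) = -1 - 3*A^-4 - 3*A^-8 - A^-12
Summing the groups: <K> = -A^12 + 2*A^8 - 2*A^4 + 3 - 2*A^-4 + 2*A^-8 - A^-12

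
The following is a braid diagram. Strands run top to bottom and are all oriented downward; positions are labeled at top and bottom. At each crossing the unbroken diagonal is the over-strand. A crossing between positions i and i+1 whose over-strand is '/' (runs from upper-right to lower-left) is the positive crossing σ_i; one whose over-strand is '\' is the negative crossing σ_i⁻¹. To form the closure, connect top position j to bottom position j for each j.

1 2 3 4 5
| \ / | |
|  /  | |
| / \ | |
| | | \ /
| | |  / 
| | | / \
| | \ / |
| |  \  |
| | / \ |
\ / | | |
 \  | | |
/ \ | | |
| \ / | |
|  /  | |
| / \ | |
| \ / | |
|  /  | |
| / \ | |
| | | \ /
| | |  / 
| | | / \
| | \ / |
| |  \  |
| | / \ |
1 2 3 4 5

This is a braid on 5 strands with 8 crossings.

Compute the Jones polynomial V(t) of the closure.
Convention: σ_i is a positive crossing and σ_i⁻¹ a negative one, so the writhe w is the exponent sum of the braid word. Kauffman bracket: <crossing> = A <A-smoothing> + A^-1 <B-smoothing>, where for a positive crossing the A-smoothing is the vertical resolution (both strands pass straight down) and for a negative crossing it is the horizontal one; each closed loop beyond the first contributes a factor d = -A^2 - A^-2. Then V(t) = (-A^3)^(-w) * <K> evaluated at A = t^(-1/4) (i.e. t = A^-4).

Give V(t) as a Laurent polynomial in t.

Reading the diagram top to bottom ('/'-over between positions i,i+1 = s_i, '\'-over = s_i^-1): braid word = s2 s4 s3^-1 s1^-1 s2 s2 s4 s3^-1.
Braid: s2 s4 s3^-1 s1^-1 s2 s2 s4 s3^-1 on 5 strands, 8 crossings.
Writhe w = (#positive) - (#negative) = 5 - 3 = 2.
State-sum expansion of <K>. There are 2^8 = 256 states.
Each crossing splits two ways (0=vertical, 1=horizontal). The state's weight is A^(#A-smoothings - #B-smoothings) * d^(loops - 1).
Tabulate the states by total A-exponent and number of loops L (A-exp: L × count):
  A^8: L=4 ×1
  A^6: L=3 ×7, L=5 ×1
  A^4: L=2 ×19, L=4 ×9
  A^2: L=1 ×19, L=3 ×35, L=5 ×2
  A^0: L=2 ×48, L=4 ×22
  A^-2: L=3 ×49, L=5 ×7
  A^-4: L=4 ×27, L=6 ×1
  A^-6: L=5 ×8
  A^-8: L=6 ×1
Each group contributes A^e * Σ count * d^(L-1):
Powers of d = -A^2 - A^-2: d^2 = A^4 + 2 + A^-4; d^3 = -A^6 - 3*A^2 - 3*A^-2 - A^-6; d^4 = A^8 + 4*A^4 + 6 + 4*A^-4 + A^-8; d^5 = -A^10 - 5*A^6 - 10*A^2 - 10*A^-2 - 5*A^-6 - A^-10.
  A^8 * (d^3) = -A^14 - 3*A^10 - 3*A^6 - A^2
  A^6 * (7*d^2 + d^4) = A^14 + 11*A^10 + 20*A^6 + 11*A^2 + A^-2
  A^4 * (19*d + 9*d^3) = -9*A^10 - 46*A^6 - 46*A^2 - 9*A^-2
  A^2 * (19 + 35*d^2 + 2*d^4) = 2*A^10 + 43*A^6 + 101*A^2 + 43*A^-2 + 2*A^-6
  A^0 * (48*d + 22*d^3) = -22*A^6 - 114*A^2 - 114*A^-2 - 22*A^-6
  A^-2 * (49*d^2 + 7*d^4) = 7*A^6 + 77*A^2 + 140*A^-2 + 77*A^-6 + 7*A^-10
  A^-4 * (27*d^3 + d^5) = -A^6 - 32*A^2 - 91*A^-2 - 91*A^-6 - 32*A^-10 - A^-14
  A^-6 * (8*d^4) = 8*A^2 + 32*A^-2 + 48*A^-6 + 32*A^-10 + 8*A^-14
  A^-8 * (d^5) = -A^2 - 5*A^-2 - 10*A^-6 - 10*A^-10 - 5*A^-14 - A^-18
Summing the groups: <K> = A^10 - 2*A^6 + 3*A^2 - 3*A^-2 + 4*A^-6 - 3*A^-10 + 2*A^-14 - A^-18
Normalise by the writhe: (-A^3)^(-w) = (-A^3)^(-2) = A^-6, so f(A) = A^-6 * <K> = A^4 - 2 + 3*A^-4 - 3*A^-8 + 4*A^-12 - 3*A^-16 + 2*A^-20 - A^-24.
Substitute A = t^(-1/4), i.e. A^e → t^(-e/4): V(t) = -t^6 + 2*t^5 - 3*t^4 + 4*t^3 - 3*t^2 + 3*t - 2 + t^-1

Answer: -t^6 + 2*t^5 - 3*t^4 + 4*t^3 - 3*t^2 + 3*t - 2 + t^-1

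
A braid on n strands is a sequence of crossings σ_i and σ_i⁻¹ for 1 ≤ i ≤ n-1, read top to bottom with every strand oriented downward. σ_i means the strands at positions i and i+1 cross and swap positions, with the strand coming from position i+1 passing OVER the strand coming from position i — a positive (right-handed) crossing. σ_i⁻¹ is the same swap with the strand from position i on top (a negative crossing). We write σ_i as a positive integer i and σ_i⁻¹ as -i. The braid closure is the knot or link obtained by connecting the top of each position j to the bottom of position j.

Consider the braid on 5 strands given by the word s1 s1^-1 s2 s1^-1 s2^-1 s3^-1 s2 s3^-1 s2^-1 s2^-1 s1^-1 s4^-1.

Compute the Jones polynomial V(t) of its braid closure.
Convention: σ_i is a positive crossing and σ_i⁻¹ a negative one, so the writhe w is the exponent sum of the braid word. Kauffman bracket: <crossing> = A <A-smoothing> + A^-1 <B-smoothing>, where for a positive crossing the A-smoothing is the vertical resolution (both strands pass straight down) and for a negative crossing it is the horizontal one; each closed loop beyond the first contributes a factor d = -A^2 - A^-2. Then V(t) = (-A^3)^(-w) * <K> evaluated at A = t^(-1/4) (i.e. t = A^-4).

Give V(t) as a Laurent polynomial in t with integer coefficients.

t^-1 - 2*t^-2 + 3*t^-3 - 2*t^-4 + 3*t^-5 - 2*t^-6 + t^-7 - t^-8

Derivation:
The presented braid s1 s1^-1 s2 s1^-1 s2^-1 s3^-1 s2 s3^-1 s2^-1 s2^-1 s1^-1 s4^-1 on 5 strands reduces by inverse Markov moves (closure unchanged at each step):
  Destabilize: the word has the form β·s4^-1 where s4^-1 occurs only as the final letter (β ∈ B_4); drop it and the last strand → 4 strands.
  Deconjugate: the word is γ·β·γ⁻¹ with γ = s1 (prefix) and γ⁻¹ = s1^-1 (suffix); strip both.
Reduced to β = s1^-1 s2 s1^-1 s2^-1 s3^-1 s2 s3^-1 s2^-1 s2^-1 on 4 strands, 9 crossings.
Compute on β:
Braid: s1^-1 s2 s1^-1 s2^-1 s3^-1 s2 s3^-1 s2^-1 s2^-1 on 4 strands, 9 crossings.
Writhe w = (#positive) - (#negative) = 2 - 7 = -5.
State-sum expansion of <K>. There are 2^9 = 512 states.
Smooth each crossing (0=||, 1=⌣⌢); contribution A^(Σ sign_k(1-2s_k)) * d^(L-1).
Tabulate the states by total A-exponent and number of loops L (A-exp: L × count):
  A^9: L=5 ×1
  A^7: L=4 ×9
  A^5: L=3 ×30, L=5 ×6
  A^3: L=2 ×45, L=4 ×37, L=6 ×2
  A^1: L=1 ×27, L=3 ×78, L=5 ×21
  A^-1: L=2 ×67, L=4 ×53, L=6 ×6
  A^-3: L=1 ×12, L=3 ×53, L=5 ×18, L=7 ×1
  A^-5: L=2 ×14, L=4 ×19, L=6 ×3
  A^-7: L=3 ×6, L=5 ×3
  A^-9: L=4 ×1
Each group contributes A^e * Σ count * d^(L-1):
Powers of d = -A^2 - A^-2: d^2 = A^4 + 2 + A^-4; d^3 = -A^6 - 3*A^2 - 3*A^-2 - A^-6; d^4 = A^8 + 4*A^4 + 6 + 4*A^-4 + A^-8; d^5 = -A^10 - 5*A^6 - 10*A^2 - 10*A^-2 - 5*A^-6 - A^-10; d^6 = A^12 + 6*A^8 + 15*A^4 + 20 + 15*A^-4 + 6*A^-8 + A^-12.
  A^9 * (d^4) = A^17 + 4*A^13 + 6*A^9 + 4*A^5 + A
  A^7 * (9*d^3) = -9*A^13 - 27*A^9 - 27*A^5 - 9*A
  A^5 * (30*d^2 + 6*d^4) = 6*A^13 + 54*A^9 + 96*A^5 + 54*A + 6*A^-3
  A^3 * (45*d + 37*d^3 + 2*d^5) = -2*A^13 - 47*A^9 - 176*A^5 - 176*A - 47*A^-3 - 2*A^-7
  A^1 * (27 + 78*d^2 + 21*d^4) = 21*A^9 + 162*A^5 + 309*A + 162*A^-3 + 21*A^-7
  A^-1 * (67*d + 53*d^3 + 6*d^5) = -6*A^9 - 83*A^5 - 286*A - 286*A^-3 - 83*A^-7 - 6*A^-11
  A^-3 * (12 + 53*d^2 + 18*d^4 + d^6) = A^9 + 24*A^5 + 140*A + 246*A^-3 + 140*A^-7 + 24*A^-11 + A^-15
  A^-5 * (14*d + 19*d^3 + 3*d^5) = -3*A^5 - 34*A - 101*A^-3 - 101*A^-7 - 34*A^-11 - 3*A^-15
  A^-7 * (6*d^2 + 3*d^4) = 3*A + 18*A^-3 + 30*A^-7 + 18*A^-11 + 3*A^-15
  A^-9 * (d^3) = -A^-3 - 3*A^-7 - 3*A^-11 - A^-15
Summing the groups: <K> = A^17 - A^13 + 2*A^9 - 3*A^5 + 2*A - 3*A^-3 + 2*A^-7 - A^-11
Normalise by the writhe: (-A^3)^(-w) = (-A^3)^(5) = -A^15, so f(A) = -A^15 * <K> = -A^32 + A^28 - 2*A^24 + 3*A^20 - 2*A^16 + 3*A^12 - 2*A^8 + A^4.
Substitute A = t^(-1/4), i.e. A^e → t^(-e/4): V(t) = t^-1 - 2*t^-2 + 3*t^-3 - 2*t^-4 + 3*t^-5 - 2*t^-6 + t^-7 - t^-8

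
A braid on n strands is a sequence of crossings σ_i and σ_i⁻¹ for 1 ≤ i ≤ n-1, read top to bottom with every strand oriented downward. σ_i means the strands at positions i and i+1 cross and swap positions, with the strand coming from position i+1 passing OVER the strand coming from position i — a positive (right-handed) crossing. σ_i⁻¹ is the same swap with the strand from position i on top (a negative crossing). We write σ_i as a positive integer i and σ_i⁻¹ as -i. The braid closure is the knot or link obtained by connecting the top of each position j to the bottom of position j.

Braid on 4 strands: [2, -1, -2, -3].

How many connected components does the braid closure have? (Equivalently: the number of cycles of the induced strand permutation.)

Track the strand permutation on 4 strands, starting from identity.
  step 1: s2 swaps positions 2,3 -> [1 3 2 4]
  step 2: s1^-1 swaps positions 1,2 -> [3 1 2 4]
  step 3: s2^-1 swaps positions 2,3 -> [3 2 1 4]
  step 4: s3^-1 swaps positions 3,4 -> [3 2 4 1]
Final permutation (position -> original strand): [3 2 4 1]
Closure components = cycle count of this permutation = 2.

Answer: 2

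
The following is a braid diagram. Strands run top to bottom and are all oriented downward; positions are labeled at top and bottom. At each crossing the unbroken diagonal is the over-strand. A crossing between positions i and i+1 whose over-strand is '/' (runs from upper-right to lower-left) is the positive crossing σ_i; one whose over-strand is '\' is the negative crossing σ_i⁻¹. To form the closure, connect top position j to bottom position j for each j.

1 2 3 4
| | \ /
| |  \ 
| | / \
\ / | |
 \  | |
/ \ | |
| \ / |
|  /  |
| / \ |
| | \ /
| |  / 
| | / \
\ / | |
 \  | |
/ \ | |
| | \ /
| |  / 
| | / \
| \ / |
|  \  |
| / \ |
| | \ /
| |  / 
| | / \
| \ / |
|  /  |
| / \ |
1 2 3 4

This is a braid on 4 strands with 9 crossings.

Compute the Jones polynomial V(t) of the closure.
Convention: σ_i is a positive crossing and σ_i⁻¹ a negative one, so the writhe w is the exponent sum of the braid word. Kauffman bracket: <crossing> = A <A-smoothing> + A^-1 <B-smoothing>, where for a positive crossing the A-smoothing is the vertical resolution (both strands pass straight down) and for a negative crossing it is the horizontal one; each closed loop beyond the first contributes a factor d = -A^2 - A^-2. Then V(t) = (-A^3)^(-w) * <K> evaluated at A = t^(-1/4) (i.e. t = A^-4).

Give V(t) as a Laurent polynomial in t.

-t^5 + 2*t^4 - 2*t^3 + 3*t^2 - 3*t + 3 - 2*t^-1 + t^-2

Derivation:
Reading the diagram top to bottom ('/'-over between positions i,i+1 = s_i, '\'-over = s_i^-1): braid word = s3^-1 s1^-1 s2 s3 s1^-1 s3 s2^-1 s3 s2.
Braid: s3^-1 s1^-1 s2 s3 s1^-1 s3 s2^-1 s3 s2 on 4 strands, 9 crossings.
Writhe w = (#positive) - (#negative) = 5 - 4 = 1.
Computing the Kauffman bracket via state sum. There are 2^9 = 512 states.
For each crossing: s=0 is the vertical smoothing, s=1 horizontal. Crossing k contributes A^(sign_k * (1 - 2*s_k)); loop factor d = -A^2 - A^-2.
Tabulate the states by total A-exponent and number of loops L (A-exp: L × count):
  A^9: L=2 ×1
  A^7: L=1 ×3, L=3 ×6
  A^5: L=2 ×26, L=4 ×10
  A^3: L=1 ×21, L=3 ×58, L=5 ×5
  A^1: L=2 ×86, L=4 ×39, L=6 ×1
  A^-1: L=1 ×35, L=3 ×80, L=5 ×11
  A^-3: L=2 ×53, L=4 ×30, L=6 ×1
  A^-5: L=3 ×32, L=5 ×4
  A^-7: L=4 ×9
  A^-9: L=5 ×1
Each group contributes A^e * Σ count * d^(L-1):
Powers of d = -A^2 - A^-2: d^2 = A^4 + 2 + A^-4; d^3 = -A^6 - 3*A^2 - 3*A^-2 - A^-6; d^4 = A^8 + 4*A^4 + 6 + 4*A^-4 + A^-8; d^5 = -A^10 - 5*A^6 - 10*A^2 - 10*A^-2 - 5*A^-6 - A^-10.
  A^9 * (d) = -A^11 - A^7
  A^7 * (3 + 6*d^2) = 6*A^11 + 15*A^7 + 6*A^3
  A^5 * (26*d + 10*d^3) = -10*A^11 - 56*A^7 - 56*A^3 - 10*A^-1
  A^3 * (21 + 58*d^2 + 5*d^4) = 5*A^11 + 78*A^7 + 167*A^3 + 78*A^-1 + 5*A^-5
  A^1 * (86*d + 39*d^3 + d^5) = -A^11 - 44*A^7 - 213*A^3 - 213*A^-1 - 44*A^-5 - A^-9
  A^-1 * (35 + 80*d^2 + 11*d^4) = 11*A^7 + 124*A^3 + 261*A^-1 + 124*A^-5 + 11*A^-9
  A^-3 * (53*d + 30*d^3 + d^5) = -A^7 - 35*A^3 - 153*A^-1 - 153*A^-5 - 35*A^-9 - A^-13
  A^-5 * (32*d^2 + 4*d^4) = 4*A^3 + 48*A^-1 + 88*A^-5 + 48*A^-9 + 4*A^-13
  A^-7 * (9*d^3) = -9*A^-1 - 27*A^-5 - 27*A^-9 - 9*A^-13
  A^-9 * (d^4) = A^-1 + 4*A^-5 + 6*A^-9 + 4*A^-13 + A^-17
Summing the groups: <K> = -A^11 + 2*A^7 - 3*A^3 + 3*A^-1 - 3*A^-5 + 2*A^-9 - 2*A^-13 + A^-17
Normalise by the writhe: (-A^3)^(-w) = (-A^3)^(-1) = -A^-3, so f(A) = -A^-3 * <K> = A^8 - 2*A^4 + 3 - 3*A^-4 + 3*A^-8 - 2*A^-12 + 2*A^-16 - A^-20.
Substitute A = t^(-1/4), i.e. A^e → t^(-e/4): V(t) = -t^5 + 2*t^4 - 2*t^3 + 3*t^2 - 3*t + 3 - 2*t^-1 + t^-2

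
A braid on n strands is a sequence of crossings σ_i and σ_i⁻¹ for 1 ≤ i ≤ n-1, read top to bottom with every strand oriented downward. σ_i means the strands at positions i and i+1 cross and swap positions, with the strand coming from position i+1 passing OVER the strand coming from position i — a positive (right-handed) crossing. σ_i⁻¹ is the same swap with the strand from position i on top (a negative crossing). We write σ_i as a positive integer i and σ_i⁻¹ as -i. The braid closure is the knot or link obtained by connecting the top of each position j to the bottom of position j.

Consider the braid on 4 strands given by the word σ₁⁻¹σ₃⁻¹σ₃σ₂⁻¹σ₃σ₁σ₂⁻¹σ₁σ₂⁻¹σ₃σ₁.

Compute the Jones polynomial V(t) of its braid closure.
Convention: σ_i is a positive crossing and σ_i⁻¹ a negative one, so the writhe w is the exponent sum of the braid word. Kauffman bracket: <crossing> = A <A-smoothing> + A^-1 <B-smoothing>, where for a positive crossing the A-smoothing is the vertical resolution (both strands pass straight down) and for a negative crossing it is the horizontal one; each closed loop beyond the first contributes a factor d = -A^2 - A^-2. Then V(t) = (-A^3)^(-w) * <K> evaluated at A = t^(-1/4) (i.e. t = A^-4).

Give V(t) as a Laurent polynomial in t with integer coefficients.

t^4 - 2*t^3 + 3*t^2 - 4*t + 4 - 3*t^-1 + 3*t^-2 - t^-3

Derivation:
The presented braid s1^-1 s3^-1 s3 s2^-1 s3 s1 s2^-1 s1 s2^-1 s3 s1 on 4 strands reduces by inverse Markov moves (closure unchanged at each step):
  Deconjugate: the word is γ·β·γ⁻¹ with γ = s1^-1 s3^-1 (prefix) and γ⁻¹ = s3 s1 (suffix); strip both.
Reduced to β = s3 s2^-1 s3 s1 s2^-1 s1 s2^-1 on 4 strands, 7 crossings.
Compute on β:
Braid: s3 s2^-1 s3 s1 s2^-1 s1 s2^-1 on 4 strands, 7 crossings.
Writhe w = (#positive) - (#negative) = 4 - 3 = 1.
Enumerate smoothing states for the bracket polynomial. There are 2^7 = 128 states.
Smooth each crossing (0=||, 1=⌣⌢); contribution A^(Σ sign_k(1-2s_k)) * d^(L-1).
Tabulate the states by total A-exponent and number of loops L (A-exp: L × count):
  A^7: L=5 ×1
  A^5: L=4 ×7
  A^3: L=3 ×21
  A^1: L=2 ×32, L=4 ×3
  A^-1: L=1 ×21, L=3 ×14
  A^-3: L=2 ×19, L=4 ×2
  A^-5: L=3 ×7
  A^-7: L=4 ×1
Each group contributes A^e * Σ count * d^(L-1):
Powers of d = -A^2 - A^-2: d^2 = A^4 + 2 + A^-4; d^3 = -A^6 - 3*A^2 - 3*A^-2 - A^-6; d^4 = A^8 + 4*A^4 + 6 + 4*A^-4 + A^-8.
  A^7 * (d^4) = A^15 + 4*A^11 + 6*A^7 + 4*A^3 + A^-1
  A^5 * (7*d^3) = -7*A^11 - 21*A^7 - 21*A^3 - 7*A^-1
  A^3 * (21*d^2) = 21*A^7 + 42*A^3 + 21*A^-1
  A^1 * (32*d + 3*d^3) = -3*A^7 - 41*A^3 - 41*A^-1 - 3*A^-5
  A^-1 * (21 + 14*d^2) = 14*A^3 + 49*A^-1 + 14*A^-5
  A^-3 * (19*d + 2*d^3) = -2*A^3 - 25*A^-1 - 25*A^-5 - 2*A^-9
  A^-5 * (7*d^2) = 7*A^-1 + 14*A^-5 + 7*A^-9
  A^-7 * (d^3) = -A^-1 - 3*A^-5 - 3*A^-9 - A^-13
Summing the groups: <K> = A^15 - 3*A^11 + 3*A^7 - 4*A^3 + 4*A^-1 - 3*A^-5 + 2*A^-9 - A^-13
Normalise by the writhe: (-A^3)^(-w) = (-A^3)^(-1) = -A^-3, so f(A) = -A^-3 * <K> = -A^12 + 3*A^8 - 3*A^4 + 4 - 4*A^-4 + 3*A^-8 - 2*A^-12 + A^-16.
Substitute A = t^(-1/4), i.e. A^e → t^(-e/4): V(t) = t^4 - 2*t^3 + 3*t^2 - 4*t + 4 - 3*t^-1 + 3*t^-2 - t^-3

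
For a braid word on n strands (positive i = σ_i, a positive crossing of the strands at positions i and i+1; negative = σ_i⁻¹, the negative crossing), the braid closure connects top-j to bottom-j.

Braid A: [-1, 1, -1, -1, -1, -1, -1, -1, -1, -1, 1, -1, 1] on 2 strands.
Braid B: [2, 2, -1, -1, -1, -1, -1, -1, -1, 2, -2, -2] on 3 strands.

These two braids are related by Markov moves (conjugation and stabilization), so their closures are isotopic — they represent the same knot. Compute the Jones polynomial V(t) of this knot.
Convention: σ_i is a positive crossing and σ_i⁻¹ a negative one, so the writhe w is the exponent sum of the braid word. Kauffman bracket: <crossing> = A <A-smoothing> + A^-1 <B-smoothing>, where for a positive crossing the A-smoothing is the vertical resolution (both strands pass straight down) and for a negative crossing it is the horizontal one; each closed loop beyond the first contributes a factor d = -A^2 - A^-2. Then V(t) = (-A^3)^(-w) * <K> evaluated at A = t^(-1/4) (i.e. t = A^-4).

Markov-equivalent braids have isotopic closures, hence identical knot invariants. Strip the Markov moves from each word to reach a common short braid β, then compute V(t) once on β.
Braid A: s1^-1 s1 s1^-1 s1^-1 s1^-1 s1^-1 s1^-1 s1^-1 s1^-1 s1^-1 s1 s1^-1 s1 on 2 strands reduces by inverse Markov moves (closure unchanged at each step):
  Deconjugate: the word is γ·β·γ⁻¹ with γ = s1^-1 (prefix) and γ⁻¹ = s1 (suffix); strip both.
  Deconjugate: the word is γ·β·γ⁻¹ with γ = s1 s1^-1 (prefix) and γ⁻¹ = s1 s1^-1 (suffix); strip both.
Reduced to β = s1^-1 s1^-1 s1^-1 s1^-1 s1^-1 s1^-1 s1^-1 on 2 strands, 7 crossings.
Braid B: s2 s2 s1^-1 s1^-1 s1^-1 s1^-1 s1^-1 s1^-1 s1^-1 s2 s2^-1 s2^-1 on 3 strands reduces by inverse Markov moves (closure unchanged at each step):
  Deconjugate: the word is γ·β·γ⁻¹ with γ = s2 s2 (prefix) and γ⁻¹ = s2^-1 s2^-1 (suffix); strip both.
  Destabilize: the word has the form β·s2 where s2 occurs only as the final letter (β ∈ B_2); drop it and the last strand → 2 strands.
Reduced to β = s1^-1 s1^-1 s1^-1 s1^-1 s1^-1 s1^-1 s1^-1 on 2 strands, 7 crossings.
Both give the same β = s1^-1 s1^-1 s1^-1 s1^-1 s1^-1 s1^-1 s1^-1 on 2 strands, so one state sum suffices:
Braid: s1^-1 s1^-1 s1^-1 s1^-1 s1^-1 s1^-1 s1^-1 on 2 strands, 7 crossings.
Writhe w = (#positive) - (#negative) = 0 - 7 = -7.
Enumerate smoothing states for the bracket polynomial. There are 2^7 = 128 states.
Smooth each crossing (0=||, 1=⌣⌢); contribution A^(Σ sign_k(1-2s_k)) * d^(L-1).
Tabulate the states by total A-exponent and number of loops L (A-exp: L × count):
  A^7: L=7 ×1
  A^5: L=6 ×7
  A^3: L=5 ×21
  A^1: L=4 ×35
  A^-1: L=3 ×35
  A^-3: L=2 ×21
  A^-5: L=1 ×7
  A^-7: L=2 ×1
Each group contributes A^e * Σ count * d^(L-1):
Powers of d = -A^2 - A^-2: d^2 = A^4 + 2 + A^-4; d^3 = -A^6 - 3*A^2 - 3*A^-2 - A^-6; d^4 = A^8 + 4*A^4 + 6 + 4*A^-4 + A^-8; d^5 = -A^10 - 5*A^6 - 10*A^2 - 10*A^-2 - 5*A^-6 - A^-10; d^6 = A^12 + 6*A^8 + 15*A^4 + 20 + 15*A^-4 + 6*A^-8 + A^-12.
  A^7 * (d^6) = A^19 + 6*A^15 + 15*A^11 + 20*A^7 + 15*A^3 + 6*A^-1 + A^-5
  A^5 * (7*d^5) = -7*A^15 - 35*A^11 - 70*A^7 - 70*A^3 - 35*A^-1 - 7*A^-5
  A^3 * (21*d^4) = 21*A^11 + 84*A^7 + 126*A^3 + 84*A^-1 + 21*A^-5
  A^1 * (35*d^3) = -35*A^7 - 105*A^3 - 105*A^-1 - 35*A^-5
  A^-1 * (35*d^2) = 35*A^3 + 70*A^-1 + 35*A^-5
  A^-3 * (21*d) = -21*A^-1 - 21*A^-5
  A^-5 * (7) = 7*A^-5
  A^-7 * (d) = -A^-5 - A^-9
Summing the groups: <K> = A^19 - A^15 + A^11 - A^7 + A^3 - A^-1 - A^-9
Normalise by the writhe: (-A^3)^(-w) = (-A^3)^(7) = -A^21, so f(A) = -A^21 * <K> = -A^40 + A^36 - A^32 + A^28 - A^24 + A^20 + A^12.
Substitute A = t^(-1/4), i.e. A^e → t^(-e/4): V(t) = t^-3 + t^-5 - t^-6 + t^-7 - t^-8 + t^-9 - t^-10

Answer: t^-3 + t^-5 - t^-6 + t^-7 - t^-8 + t^-9 - t^-10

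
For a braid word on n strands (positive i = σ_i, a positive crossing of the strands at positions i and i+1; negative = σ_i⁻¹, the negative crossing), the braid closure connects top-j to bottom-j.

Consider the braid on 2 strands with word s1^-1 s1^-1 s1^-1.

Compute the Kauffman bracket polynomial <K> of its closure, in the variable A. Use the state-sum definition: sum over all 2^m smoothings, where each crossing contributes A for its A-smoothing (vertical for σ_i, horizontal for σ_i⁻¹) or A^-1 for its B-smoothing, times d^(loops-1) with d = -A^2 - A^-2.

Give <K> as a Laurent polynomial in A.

Braid: s1^-1 s1^-1 s1^-1 on 2 strands, 3 crossings.
Writhe w = (#positive) - (#negative) = 0 - 3 = -3.
Enumerate smoothing states for the bracket polynomial. There are 2^3 = 8 states.
Each crossing splits two ways (0=vertical, 1=horizontal). The state's weight is A^(#A-smoothings - #B-smoothings) * d^(loops - 1).
  state 000: A-exp=-3, loops=2, term = A^-3 * d^1
  state 001: A-exp=-1, loops=1, term = A^-1 * d^0
  state 010: A-exp=-1, loops=1, term = A^-1 * d^0
  state 011: A-exp=+1, loops=2, term = A^1 * d^1
  state 100: A-exp=-1, loops=1, term = A^-1 * d^0
  state 101: A-exp=+1, loops=2, term = A^1 * d^1
  state 110: A-exp=+1, loops=2, term = A^1 * d^1
  state 111: A-exp=+3, loops=3, term = A^3 * d^2
Collect the terms by A-exponent (count of states per loop number):
Powers of d = -A^2 - A^-2: d^2 = A^4 + 2 + A^-4.
  A^3 * (d^2) = A^7 + 2*A^3 + A^-1
  A^1 * (3*d) = -3*A^3 - 3*A^-1
  A^-1 * (3) = 3*A^-1
  A^-3 * (d) = -A^-1 - A^-5
Summing the groups: <K> = A^7 - A^3 - A^-5

Answer: A^7 - A^3 - A^-5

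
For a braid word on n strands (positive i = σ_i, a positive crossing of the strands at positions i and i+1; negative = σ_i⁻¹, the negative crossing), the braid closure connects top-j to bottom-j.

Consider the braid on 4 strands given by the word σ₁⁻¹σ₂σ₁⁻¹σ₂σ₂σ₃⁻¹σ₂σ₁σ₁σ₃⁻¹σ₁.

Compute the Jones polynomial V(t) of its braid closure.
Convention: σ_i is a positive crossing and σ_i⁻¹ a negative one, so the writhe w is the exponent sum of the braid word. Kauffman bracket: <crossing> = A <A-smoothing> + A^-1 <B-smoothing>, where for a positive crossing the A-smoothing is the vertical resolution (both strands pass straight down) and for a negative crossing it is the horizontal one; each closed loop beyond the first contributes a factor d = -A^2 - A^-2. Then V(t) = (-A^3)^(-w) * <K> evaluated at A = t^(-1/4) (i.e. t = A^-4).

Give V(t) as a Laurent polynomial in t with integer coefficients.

t^7 - 2*t^6 + 3*t^5 - 5*t^4 + 5*t^3 - 4*t^2 + 4*t - 2 + t^-1

Derivation:
The presented braid s1^-1 s2 s1^-1 s2 s2 s3^-1 s2 s1 s1 s3^-1 s1 on 4 strands reduces by inverse Markov moves (closure unchanged at each step):
  Deconjugate: the word is γ·β·γ⁻¹ with γ = s1^-1 (prefix) and γ⁻¹ = s1 (suffix); strip both.
Reduced to β = s2 s1^-1 s2 s2 s3^-1 s2 s1 s1 s3^-1 on 4 strands, 9 crossings.
Compute on β:
Braid: s2 s1^-1 s2 s2 s3^-1 s2 s1 s1 s3^-1 on 4 strands, 9 crossings.
Writhe w = (#positive) - (#negative) = 6 - 3 = 3.
Enumerate smoothing states for the bracket polynomial. There are 2^9 = 512 states.
For each crossing: s=0 is the vertical smoothing, s=1 horizontal. Crossing k contributes A^(sign_k * (1 - 2*s_k)); loop factor d = -A^2 - A^-2.
Tabulate the states by total A-exponent and number of loops L (A-exp: L × count):
  A^9: L=3 ×1
  A^7: L=2 ×6, L=4 ×3
  A^5: L=1 ×11, L=3 ×24, L=5 ×1
  A^3: L=2 ×68, L=4 ×16
  A^1: L=1 ×38, L=3 ×85, L=5 ×3
  A^-1: L=2 ×77, L=4 ×49
  A^-3: L=3 ×69, L=5 ×15
  A^-5: L=4 ×34, L=6 ×2
  A^-7: L=5 ×9
  A^-9: L=6 ×1
Each group contributes A^e * Σ count * d^(L-1):
Powers of d = -A^2 - A^-2: d^2 = A^4 + 2 + A^-4; d^3 = -A^6 - 3*A^2 - 3*A^-2 - A^-6; d^4 = A^8 + 4*A^4 + 6 + 4*A^-4 + A^-8; d^5 = -A^10 - 5*A^6 - 10*A^2 - 10*A^-2 - 5*A^-6 - A^-10.
  A^9 * (d^2) = A^13 + 2*A^9 + A^5
  A^7 * (6*d + 3*d^3) = -3*A^13 - 15*A^9 - 15*A^5 - 3*A
  A^5 * (11 + 24*d^2 + d^4) = A^13 + 28*A^9 + 65*A^5 + 28*A + A^-3
  A^3 * (68*d + 16*d^3) = -16*A^9 - 116*A^5 - 116*A - 16*A^-3
  A^1 * (38 + 85*d^2 + 3*d^4) = 3*A^9 + 97*A^5 + 226*A + 97*A^-3 + 3*A^-7
  A^-1 * (77*d + 49*d^3) = -49*A^5 - 224*A - 224*A^-3 - 49*A^-7
  A^-3 * (69*d^2 + 15*d^4) = 15*A^5 + 129*A + 228*A^-3 + 129*A^-7 + 15*A^-11
  A^-5 * (34*d^3 + 2*d^5) = -2*A^5 - 44*A - 122*A^-3 - 122*A^-7 - 44*A^-11 - 2*A^-15
  A^-7 * (9*d^4) = 9*A + 36*A^-3 + 54*A^-7 + 36*A^-11 + 9*A^-15
  A^-9 * (d^5) = -A - 5*A^-3 - 10*A^-7 - 10*A^-11 - 5*A^-15 - A^-19
Summing the groups: <K> = -A^13 + 2*A^9 - 4*A^5 + 4*A - 5*A^-3 + 5*A^-7 - 3*A^-11 + 2*A^-15 - A^-19
Normalise by the writhe: (-A^3)^(-w) = (-A^3)^(-3) = -A^-9, so f(A) = -A^-9 * <K> = A^4 - 2 + 4*A^-4 - 4*A^-8 + 5*A^-12 - 5*A^-16 + 3*A^-20 - 2*A^-24 + A^-28.
Substitute A = t^(-1/4), i.e. A^e → t^(-e/4): V(t) = t^7 - 2*t^6 + 3*t^5 - 5*t^4 + 5*t^3 - 4*t^2 + 4*t - 2 + t^-1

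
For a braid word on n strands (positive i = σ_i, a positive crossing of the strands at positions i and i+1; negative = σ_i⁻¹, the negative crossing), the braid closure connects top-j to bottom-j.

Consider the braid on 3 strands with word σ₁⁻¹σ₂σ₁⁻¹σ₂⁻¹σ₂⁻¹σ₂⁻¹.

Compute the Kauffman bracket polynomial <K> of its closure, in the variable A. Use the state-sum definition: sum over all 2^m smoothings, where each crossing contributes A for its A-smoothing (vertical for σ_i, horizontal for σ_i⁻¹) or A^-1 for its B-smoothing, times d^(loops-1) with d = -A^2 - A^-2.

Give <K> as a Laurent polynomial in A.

-A^12 + A^8 - A^4 + 2 - A^-4 + A^-8

Derivation:
Braid: s1^-1 s2 s1^-1 s2^-1 s2^-1 s2^-1 on 3 strands, 6 crossings.
Writhe w = (#positive) - (#negative) = 1 - 5 = -4.
State-sum expansion of <K>. There are 2^6 = 64 states.
Each crossing splits two ways (0=vertical, 1=horizontal). The state's weight is A^(#A-smoothings - #B-smoothings) * d^(loops - 1).
Tabulate the states by total A-exponent and number of loops L (A-exp: L × count):
  A^6: L=4 ×1
  A^4: L=3 ×6
  A^2: L=2 ×12, L=4 ×3
  A^0: L=1 ×9, L=3 ×10, L=5 ×1
  A^-2: L=2 ×12, L=4 ×3
  A^-4: L=1 ×2, L=3 ×4
  A^-6: L=2 ×1
Each group contributes A^e * Σ count * d^(L-1):
Powers of d = -A^2 - A^-2: d^2 = A^4 + 2 + A^-4; d^3 = -A^6 - 3*A^2 - 3*A^-2 - A^-6; d^4 = A^8 + 4*A^4 + 6 + 4*A^-4 + A^-8.
  A^6 * (d^3) = -A^12 - 3*A^8 - 3*A^4 - 1
  A^4 * (6*d^2) = 6*A^8 + 12*A^4 + 6
  A^2 * (12*d + 3*d^3) = -3*A^8 - 21*A^4 - 21 - 3*A^-4
  A^0 * (9 + 10*d^2 + d^4) = A^8 + 14*A^4 + 35 + 14*A^-4 + A^-8
  A^-2 * (12*d + 3*d^3) = -3*A^4 - 21 - 21*A^-4 - 3*A^-8
  A^-4 * (2 + 4*d^2) = 4 + 10*A^-4 + 4*A^-8
  A^-6 * (d) = -A^-4 - A^-8
Summing the groups: <K> = -A^12 + A^8 - A^4 + 2 - A^-4 + A^-8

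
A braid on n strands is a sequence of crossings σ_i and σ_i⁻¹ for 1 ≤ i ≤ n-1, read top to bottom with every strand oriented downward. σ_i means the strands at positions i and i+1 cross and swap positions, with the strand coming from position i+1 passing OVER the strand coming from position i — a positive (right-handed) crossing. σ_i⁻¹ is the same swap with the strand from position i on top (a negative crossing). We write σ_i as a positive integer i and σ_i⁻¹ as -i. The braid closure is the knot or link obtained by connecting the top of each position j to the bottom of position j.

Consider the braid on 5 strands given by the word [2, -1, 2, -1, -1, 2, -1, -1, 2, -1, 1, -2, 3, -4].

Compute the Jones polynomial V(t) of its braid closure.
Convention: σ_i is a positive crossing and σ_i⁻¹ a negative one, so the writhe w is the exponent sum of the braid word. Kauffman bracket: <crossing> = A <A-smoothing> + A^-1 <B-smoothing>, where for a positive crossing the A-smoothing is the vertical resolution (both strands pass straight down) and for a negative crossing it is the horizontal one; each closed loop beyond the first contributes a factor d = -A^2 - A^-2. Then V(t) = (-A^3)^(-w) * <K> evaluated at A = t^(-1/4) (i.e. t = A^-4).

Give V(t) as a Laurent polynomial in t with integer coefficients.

-t^2 + 3*t - 4 + 6*t^-1 - 6*t^-2 + 6*t^-3 - 5*t^-4 + 3*t^-5 - t^-6

Derivation:
The presented braid s2 s1^-1 s2 s1^-1 s1^-1 s2 s1^-1 s1^-1 s2 s1^-1 s1 s2^-1 s3 s4^-1 on 5 strands reduces by inverse Markov moves (closure unchanged at each step):
  Destabilize: the word has the form β·s4^-1 where s4^-1 occurs only as the final letter (β ∈ B_4); drop it and the last strand → 4 strands.
  Destabilize: the word has the form β·s3 where s3 occurs only as the final letter (β ∈ B_3); drop it and the last strand → 3 strands.
  Deconjugate: the word is γ·β·γ⁻¹ with γ = s2 s1^-1 (prefix) and γ⁻¹ = s1 s2^-1 (suffix); strip both.
Reduced to β = s2 s1^-1 s1^-1 s2 s1^-1 s1^-1 s2 s1^-1 on 3 strands, 8 crossings.
Compute on β:
Braid: s2 s1^-1 s1^-1 s2 s1^-1 s1^-1 s2 s1^-1 on 3 strands, 8 crossings.
Writhe w = (#positive) - (#negative) = 3 - 5 = -2.
Enumerate smoothing states for the bracket polynomial. There are 2^8 = 256 states.
For each crossing: s=0 is the vertical smoothing, s=1 horizontal. Crossing k contributes A^(sign_k * (1 - 2*s_k)); loop factor d = -A^2 - A^-2.
Tabulate the states by total A-exponent and number of loops L (A-exp: L × count):
  A^8: L=6 ×1
  A^6: L=5 ×8
  A^4: L=4 ×28
  A^2: L=3 ×55, L=5 ×1
  A^0: L=2 ×63, L=4 ×7
  A^-2: L=1 ×35, L=3 ×21
  A^-4: L=2 ×26, L=4 ×2
  A^-6: L=3 ×8
  A^-8: L=4 ×1
Each group contributes A^e * Σ count * d^(L-1):
Powers of d = -A^2 - A^-2: d^2 = A^4 + 2 + A^-4; d^3 = -A^6 - 3*A^2 - 3*A^-2 - A^-6; d^4 = A^8 + 4*A^4 + 6 + 4*A^-4 + A^-8; d^5 = -A^10 - 5*A^6 - 10*A^2 - 10*A^-2 - 5*A^-6 - A^-10.
  A^8 * (d^5) = -A^18 - 5*A^14 - 10*A^10 - 10*A^6 - 5*A^2 - A^-2
  A^6 * (8*d^4) = 8*A^14 + 32*A^10 + 48*A^6 + 32*A^2 + 8*A^-2
  A^4 * (28*d^3) = -28*A^10 - 84*A^6 - 84*A^2 - 28*A^-2
  A^2 * (55*d^2 + d^4) = A^10 + 59*A^6 + 116*A^2 + 59*A^-2 + A^-6
  A^0 * (63*d + 7*d^3) = -7*A^6 - 84*A^2 - 84*A^-2 - 7*A^-6
  A^-2 * (35 + 21*d^2) = 21*A^2 + 77*A^-2 + 21*A^-6
  A^-4 * (26*d + 2*d^3) = -2*A^2 - 32*A^-2 - 32*A^-6 - 2*A^-10
  A^-6 * (8*d^2) = 8*A^-2 + 16*A^-6 + 8*A^-10
  A^-8 * (d^3) = -A^-2 - 3*A^-6 - 3*A^-10 - A^-14
Summing the groups: <K> = -A^18 + 3*A^14 - 5*A^10 + 6*A^6 - 6*A^2 + 6*A^-2 - 4*A^-6 + 3*A^-10 - A^-14
Normalise by the writhe: (-A^3)^(-w) = (-A^3)^(2) = A^6, so f(A) = A^6 * <K> = -A^24 + 3*A^20 - 5*A^16 + 6*A^12 - 6*A^8 + 6*A^4 - 4 + 3*A^-4 - A^-8.
Substitute A = t^(-1/4), i.e. A^e → t^(-e/4): V(t) = -t^2 + 3*t - 4 + 6*t^-1 - 6*t^-2 + 6*t^-3 - 5*t^-4 + 3*t^-5 - t^-6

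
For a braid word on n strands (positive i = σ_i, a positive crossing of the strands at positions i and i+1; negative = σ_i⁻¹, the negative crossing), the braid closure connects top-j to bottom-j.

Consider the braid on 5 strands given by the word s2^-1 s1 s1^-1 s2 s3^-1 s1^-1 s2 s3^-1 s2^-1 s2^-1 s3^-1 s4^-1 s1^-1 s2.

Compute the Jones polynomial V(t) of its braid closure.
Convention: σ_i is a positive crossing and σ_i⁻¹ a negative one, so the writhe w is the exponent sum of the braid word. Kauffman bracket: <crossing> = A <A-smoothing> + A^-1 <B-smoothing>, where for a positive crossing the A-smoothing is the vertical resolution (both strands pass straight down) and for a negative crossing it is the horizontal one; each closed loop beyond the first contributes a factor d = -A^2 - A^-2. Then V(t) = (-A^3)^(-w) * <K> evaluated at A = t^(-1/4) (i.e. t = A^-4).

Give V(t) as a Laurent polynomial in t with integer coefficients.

2*t^-1 - 3*t^-2 + 4*t^-3 - 4*t^-4 + 4*t^-5 - 3*t^-6 + 2*t^-7 - t^-8

Derivation:
The presented braid s2^-1 s1 s1^-1 s2 s3^-1 s1^-1 s2 s3^-1 s2^-1 s2^-1 s3^-1 s4^-1 s1^-1 s2 on 5 strands reduces by inverse Markov moves (closure unchanged at each step):
  Deconjugate: the word is γ·β·γ⁻¹ with γ = s2^-1 s1 (prefix) and γ⁻¹ = s1^-1 s2 (suffix); strip both.
  Destabilize: the word has the form β·s4^-1 where s4^-1 occurs only as the final letter (β ∈ B_4); drop it and the last strand → 4 strands.
Reduced to β = s1^-1 s2 s3^-1 s1^-1 s2 s3^-1 s2^-1 s2^-1 s3^-1 on 4 strands, 9 crossings.
Compute on β:
Braid: s1^-1 s2 s3^-1 s1^-1 s2 s3^-1 s2^-1 s2^-1 s3^-1 on 4 strands, 9 crossings.
Writhe w = (#positive) - (#negative) = 2 - 7 = -5.
Enumerate smoothing states for the bracket polynomial. There are 2^9 = 512 states.
Smooth each crossing (0=||, 1=⌣⌢); contribution A^(Σ sign_k(1-2s_k)) * d^(L-1).
Tabulate the states by total A-exponent and number of loops L (A-exp: L × count):
  A^9: L=5 ×1
  A^7: L=4 ×9
  A^5: L=3 ×33, L=5 ×3
  A^3: L=2 ×59, L=4 ×25
  A^1: L=1 ×42, L=3 ×80, L=5 ×4
  A^-1: L=2 ×93, L=4 ×33
  A^-3: L=1 ×19, L=3 ×58, L=5 ×7
  A^-5: L=2 ×19, L=4 ×16, L=6 ×1
  A^-7: L=3 ×7, L=5 ×2
  A^-9: L=4 ×1
Each group contributes A^e * Σ count * d^(L-1):
Powers of d = -A^2 - A^-2: d^2 = A^4 + 2 + A^-4; d^3 = -A^6 - 3*A^2 - 3*A^-2 - A^-6; d^4 = A^8 + 4*A^4 + 6 + 4*A^-4 + A^-8; d^5 = -A^10 - 5*A^6 - 10*A^2 - 10*A^-2 - 5*A^-6 - A^-10.
  A^9 * (d^4) = A^17 + 4*A^13 + 6*A^9 + 4*A^5 + A
  A^7 * (9*d^3) = -9*A^13 - 27*A^9 - 27*A^5 - 9*A
  A^5 * (33*d^2 + 3*d^4) = 3*A^13 + 45*A^9 + 84*A^5 + 45*A + 3*A^-3
  A^3 * (59*d + 25*d^3) = -25*A^9 - 134*A^5 - 134*A - 25*A^-3
  A^1 * (42 + 80*d^2 + 4*d^4) = 4*A^9 + 96*A^5 + 226*A + 96*A^-3 + 4*A^-7
  A^-1 * (93*d + 33*d^3) = -33*A^5 - 192*A - 192*A^-3 - 33*A^-7
  A^-3 * (19 + 58*d^2 + 7*d^4) = 7*A^5 + 86*A + 177*A^-3 + 86*A^-7 + 7*A^-11
  A^-5 * (19*d + 16*d^3 + d^5) = -A^5 - 21*A - 77*A^-3 - 77*A^-7 - 21*A^-11 - A^-15
  A^-7 * (7*d^2 + 2*d^4) = 2*A + 15*A^-3 + 26*A^-7 + 15*A^-11 + 2*A^-15
  A^-9 * (d^3) = -A^-3 - 3*A^-7 - 3*A^-11 - A^-15
Summing the groups: <K> = A^17 - 2*A^13 + 3*A^9 - 4*A^5 + 4*A - 4*A^-3 + 3*A^-7 - 2*A^-11
Normalise by the writhe: (-A^3)^(-w) = (-A^3)^(5) = -A^15, so f(A) = -A^15 * <K> = -A^32 + 2*A^28 - 3*A^24 + 4*A^20 - 4*A^16 + 4*A^12 - 3*A^8 + 2*A^4.
Substitute A = t^(-1/4), i.e. A^e → t^(-e/4): V(t) = 2*t^-1 - 3*t^-2 + 4*t^-3 - 4*t^-4 + 4*t^-5 - 3*t^-6 + 2*t^-7 - t^-8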